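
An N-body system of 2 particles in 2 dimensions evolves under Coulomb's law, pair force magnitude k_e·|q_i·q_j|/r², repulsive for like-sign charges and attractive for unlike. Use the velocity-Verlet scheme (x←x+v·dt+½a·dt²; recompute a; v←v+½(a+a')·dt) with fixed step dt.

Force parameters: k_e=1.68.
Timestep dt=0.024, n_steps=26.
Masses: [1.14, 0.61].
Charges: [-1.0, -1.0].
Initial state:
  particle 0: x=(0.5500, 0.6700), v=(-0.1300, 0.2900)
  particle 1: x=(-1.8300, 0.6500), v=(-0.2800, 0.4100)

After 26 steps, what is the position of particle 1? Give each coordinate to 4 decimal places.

(-2.0953, 0.9060)

step 0: x0=(0.5500, 0.6700) x1=(-1.8300, 0.6500)
step 1: x0=(0.5470, 0.6770) x1=(-1.8369, 0.6598)
step 2: x0=(0.5441, 0.6839) x1=(-1.8440, 0.6697)
step 3: x0=(0.5413, 0.6909) x1=(-1.8514, 0.6795)
step 4: x0=(0.5387, 0.6978) x1=(-1.8591, 0.6893)
step 5: x0=(0.5363, 0.7048) x1=(-1.8671, 0.6992)
step 6: x0=(0.5340, 0.7118) x1=(-1.8753, 0.7090)
step 7: x0=(0.5318, 0.7187) x1=(-1.8838, 0.7188)
step 8: x0=(0.5298, 0.7257) x1=(-1.8926, 0.7287)
step 9: x0=(0.5279, 0.7327) x1=(-1.9017, 0.7385)
step 10: x0=(0.5262, 0.7396) x1=(-1.9110, 0.7483)
step 11: x0=(0.5246, 0.7466) x1=(-1.9206, 0.7582)
step 12: x0=(0.5232, 0.7536) x1=(-1.9305, 0.7680)
step 13: x0=(0.5219, 0.7605) x1=(-1.9406, 0.7778)
step 14: x0=(0.5207, 0.7675) x1=(-1.9510, 0.7877)
step 15: x0=(0.5197, 0.7744) x1=(-1.9616, 0.7975)
step 16: x0=(0.5188, 0.7814) x1=(-1.9725, 0.8074)
step 17: x0=(0.5181, 0.7884) x1=(-1.9837, 0.8172)
step 18: x0=(0.5175, 0.7953) x1=(-1.9951, 0.8271)
step 19: x0=(0.5170, 0.8023) x1=(-2.0068, 0.8369)
step 20: x0=(0.5167, 0.8092) x1=(-2.0187, 0.8468)
step 21: x0=(0.5164, 0.8162) x1=(-2.0309, 0.8566)
step 22: x0=(0.5164, 0.8231) x1=(-2.0433, 0.8665)
step 23: x0=(0.5164, 0.8301) x1=(-2.0559, 0.8764)
step 24: x0=(0.5166, 0.8370) x1=(-2.0688, 0.8862)
step 25: x0=(0.5169, 0.8439) x1=(-2.0819, 0.8961)
step 26: x0=(0.5173, 0.8509) x1=(-2.0953, 0.9060)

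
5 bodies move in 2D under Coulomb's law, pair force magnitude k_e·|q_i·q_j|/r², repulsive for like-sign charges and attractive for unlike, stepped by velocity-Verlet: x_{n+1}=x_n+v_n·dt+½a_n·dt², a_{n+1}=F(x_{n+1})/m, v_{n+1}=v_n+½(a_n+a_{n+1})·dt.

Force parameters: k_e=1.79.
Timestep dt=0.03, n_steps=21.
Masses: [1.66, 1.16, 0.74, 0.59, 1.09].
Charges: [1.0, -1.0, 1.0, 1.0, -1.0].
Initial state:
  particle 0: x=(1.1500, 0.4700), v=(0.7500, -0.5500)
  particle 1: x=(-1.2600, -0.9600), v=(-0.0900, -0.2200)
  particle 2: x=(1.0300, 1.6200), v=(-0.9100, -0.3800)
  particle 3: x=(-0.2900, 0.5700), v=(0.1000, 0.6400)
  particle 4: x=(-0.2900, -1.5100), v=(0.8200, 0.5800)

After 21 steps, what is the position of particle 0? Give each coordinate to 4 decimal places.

step 0: x0=(1.1500, 0.4700) x1=(-1.2600, -0.9600) x2=(1.0300, 1.6200) x3=(-0.2900, 0.5700) x4=(-0.2900, -1.5100)
step 1: x0=(1.1727, 0.4530) x1=(-1.2630, -0.9661) x2=(1.0028, 1.6095) x3=(-0.2883, 0.5883) x4=(-0.2648, -1.4926)
step 2: x0=(1.1957, 0.4351) x1=(-1.2664, -0.9711) x2=(0.9758, 1.6007) x3=(-0.2890, 0.6047) x4=(-0.2383, -1.4750)
step 3: x0=(1.2191, 0.4163) x1=(-1.2704, -0.9751) x2=(0.9490, 1.5937) x3=(-0.2922, 0.6194) x4=(-0.2107, -1.4573)
step 4: x0=(1.2428, 0.3965) x1=(-1.2749, -0.9782) x2=(0.9224, 1.5883) x3=(-0.2977, 0.6322) x4=(-0.1819, -1.4393)
step 5: x0=(1.2668, 0.3759) x1=(-1.2799, -0.9804) x2=(0.8959, 1.5845) x3=(-0.3057, 0.6432) x4=(-0.1519, -1.4210)
step 6: x0=(1.2913, 0.3545) x1=(-1.2853, -0.9818) x2=(0.8695, 1.5823) x3=(-0.3160, 0.6523) x4=(-0.1207, -1.4024)
step 7: x0=(1.3160, 0.3322) x1=(-1.2911, -0.9823) x2=(0.8433, 1.5815) x3=(-0.3285, 0.6597) x4=(-0.0885, -1.3835)
step 8: x0=(1.3410, 0.3092) x1=(-1.2974, -0.9821) x2=(0.8172, 1.5821) x3=(-0.3433, 0.6651) x4=(-0.0552, -1.3641)
step 9: x0=(1.3663, 0.2854) x1=(-1.3040, -0.9811) x2=(0.7913, 1.5840) x3=(-0.3603, 0.6687) x4=(-0.0208, -1.3442)
step 10: x0=(1.3919, 0.2608) x1=(-1.3109, -0.9795) x2=(0.7656, 1.5871) x3=(-0.3793, 0.6704) x4=(0.0145, -1.3237)
step 11: x0=(1.4177, 0.2356) x1=(-1.3182, -0.9771) x2=(0.7400, 1.5914) x3=(-0.4004, 0.6701) x4=(0.0508, -1.3028)
step 12: x0=(1.4437, 0.2098) x1=(-1.3257, -0.9741) x2=(0.7146, 1.5968) x3=(-0.4235, 0.6680) x4=(0.0880, -1.2812)
step 13: x0=(1.4699, 0.1833) x1=(-1.3335, -0.9704) x2=(0.6894, 1.6032) x3=(-0.4484, 0.6638) x4=(0.1261, -1.2590)
step 14: x0=(1.4963, 0.1562) x1=(-1.3415, -0.9661) x2=(0.6644, 1.6105) x3=(-0.4752, 0.6577) x4=(0.1650, -1.2361)
step 15: x0=(1.5227, 0.1285) x1=(-1.3496, -0.9611) x2=(0.6395, 1.6187) x3=(-0.5038, 0.6496) x4=(0.2047, -1.2125)
step 16: x0=(1.5493, 0.1003) x1=(-1.3579, -0.9556) x2=(0.6149, 1.6278) x3=(-0.5340, 0.6396) x4=(0.2452, -1.1882)
step 17: x0=(1.5759, 0.0715) x1=(-1.3663, -0.9494) x2=(0.5905, 1.6376) x3=(-0.5658, 0.6274) x4=(0.2865, -1.1631)
step 18: x0=(1.6026, 0.0422) x1=(-1.3747, -0.9426) x2=(0.5663, 1.6481) x3=(-0.5991, 0.6133) x4=(0.3285, -1.1372)
step 19: x0=(1.6292, 0.0123) x1=(-1.3833, -0.9352) x2=(0.5423, 1.6593) x3=(-0.6339, 0.5971) x4=(0.3711, -1.1106)
step 20: x0=(1.6558, -0.0180) x1=(-1.3918, -0.9272) x2=(0.5185, 1.6711) x3=(-0.6700, 0.5789) x4=(0.4145, -1.0831)
step 21: x0=(1.6824, -0.0489) x1=(-1.4003, -0.9186) x2=(0.4949, 1.6834) x3=(-0.7073, 0.5586) x4=(0.4585, -1.0548)

(1.6824, -0.0489)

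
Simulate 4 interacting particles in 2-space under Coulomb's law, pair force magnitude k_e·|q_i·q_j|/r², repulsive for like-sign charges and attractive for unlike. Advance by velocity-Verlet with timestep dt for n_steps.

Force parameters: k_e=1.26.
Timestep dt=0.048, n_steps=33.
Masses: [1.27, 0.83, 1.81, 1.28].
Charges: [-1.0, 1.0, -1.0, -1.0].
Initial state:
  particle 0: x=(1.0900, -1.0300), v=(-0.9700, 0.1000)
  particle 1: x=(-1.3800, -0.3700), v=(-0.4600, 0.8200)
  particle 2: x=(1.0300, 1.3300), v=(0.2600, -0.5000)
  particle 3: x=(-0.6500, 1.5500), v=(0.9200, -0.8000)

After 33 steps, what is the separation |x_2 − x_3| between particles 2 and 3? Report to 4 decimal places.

step 0: x0=(1.0900, -1.0300) x1=(-1.3800, -0.3700) x2=(1.0300, 1.3300) x3=(-0.6500, 1.5500)
step 1: x0=(1.0433, -1.0255) x1=(-1.4015, -0.3302) x2=(1.0427, 1.3061) x3=(-0.6064, 1.5115)
step 2: x0=(0.9965, -1.0214) x1=(-1.4218, -0.2895) x2=(1.0558, 1.2822) x3=(-0.5640, 1.4728)
step 3: x0=(0.9494, -1.0180) x1=(-1.4409, -0.2480) x2=(1.0693, 1.2585) x3=(-0.5228, 1.4339)
step 4: x0=(0.9021, -1.0151) x1=(-1.4586, -0.2056) x2=(1.0834, 1.2350) x3=(-0.4829, 1.3947)
step 5: x0=(0.8546, -1.0128) x1=(-1.4749, -0.1623) x2=(1.0979, 1.2116) x3=(-0.4444, 1.3554)
step 6: x0=(0.8068, -1.0111) x1=(-1.4897, -0.1181) x2=(1.1130, 1.1884) x3=(-0.4074, 1.3159)
step 7: x0=(0.7587, -1.0100) x1=(-1.5030, -0.0731) x2=(1.1286, 1.1653) x3=(-0.3719, 1.2762)
step 8: x0=(0.7104, -1.0095) x1=(-1.5146, -0.0273) x2=(1.1448, 1.1425) x3=(-0.3381, 1.2363)
step 9: x0=(0.6618, -1.0097) x1=(-1.5245, 0.0193) x2=(1.1616, 1.1198) x3=(-0.3060, 1.1962)
step 10: x0=(0.6129, -1.0106) x1=(-1.5326, 0.0666) x2=(1.1791, 1.0974) x3=(-0.2756, 1.1560)
step 11: x0=(0.5637, -1.0121) x1=(-1.5388, 0.1147) x2=(1.1973, 1.0752) x3=(-0.2471, 1.1157)
step 12: x0=(0.5141, -1.0143) x1=(-1.5431, 0.1634) x2=(1.2161, 1.0532) x3=(-0.2205, 1.0754)
step 13: x0=(0.4642, -1.0172) x1=(-1.5453, 0.2127) x2=(1.2356, 1.0315) x3=(-0.1958, 1.0349)
step 14: x0=(0.4139, -1.0208) x1=(-1.5453, 0.2625) x2=(1.2559, 1.0100) x3=(-0.1732, 0.9945)
step 15: x0=(0.3632, -1.0251) x1=(-1.5432, 0.3127) x2=(1.2768, 0.9888) x3=(-0.1527, 0.9541)
step 16: x0=(0.3121, -1.0301) x1=(-1.5387, 0.3633) x2=(1.2986, 0.9679) x3=(-0.1343, 0.9138)
step 17: x0=(0.2606, -1.0358) x1=(-1.5319, 0.4141) x2=(1.3210, 0.9472) x3=(-0.1181, 0.8737)
step 18: x0=(0.2087, -1.0423) x1=(-1.5227, 0.4651) x2=(1.3442, 0.9269) x3=(-0.1040, 0.8338)
step 19: x0=(0.1563, -1.0494) x1=(-1.5110, 0.5162) x2=(1.3681, 0.9068) x3=(-0.0922, 0.7941)
step 20: x0=(0.1035, -1.0573) x1=(-1.4968, 0.5671) x2=(1.3927, 0.8870) x3=(-0.0825, 0.7548)
step 21: x0=(0.0502, -1.0659) x1=(-1.4799, 0.6179) x2=(1.4181, 0.8675) x3=(-0.0751, 0.7160)
step 22: x0=(-0.0036, -1.0753) x1=(-1.4605, 0.6683) x2=(1.4441, 0.8483) x3=(-0.0698, 0.6777)
step 23: x0=(-0.0579, -1.0853) x1=(-1.4384, 0.7182) x2=(1.4707, 0.8294) x3=(-0.0668, 0.6400)
step 24: x0=(-0.1126, -1.0961) x1=(-1.4136, 0.7675) x2=(1.4981, 0.8107) x3=(-0.0658, 0.6030)
step 25: x0=(-0.1679, -1.1076) x1=(-1.3861, 0.8161) x2=(1.5260, 0.7924) x3=(-0.0670, 0.5668)
step 26: x0=(-0.2237, -1.1198) x1=(-1.3560, 0.8636) x2=(1.5545, 0.7743) x3=(-0.0702, 0.5316)
step 27: x0=(-0.2801, -1.1326) x1=(-1.3231, 0.9101) x2=(1.5836, 0.7565) x3=(-0.0754, 0.4973)
step 28: x0=(-0.3369, -1.1462) x1=(-1.2877, 0.9554) x2=(1.6132, 0.7389) x3=(-0.0826, 0.4642)
step 29: x0=(-0.3943, -1.1604) x1=(-1.2496, 0.9992) x2=(1.6433, 0.7216) x3=(-0.0916, 0.4323)
step 30: x0=(-0.4523, -1.1753) x1=(-1.2091, 1.0415) x2=(1.6739, 0.7045) x3=(-0.1024, 0.4017)
step 31: x0=(-0.5107, -1.1908) x1=(-1.1660, 1.0820) x2=(1.7050, 0.6877) x3=(-0.1149, 0.3726)
step 32: x0=(-0.5697, -1.2070) x1=(-1.1205, 1.1207) x2=(1.7365, 0.6711) x3=(-0.1290, 0.3450)
step 33: x0=(-0.6293, -1.2238) x1=(-1.0728, 1.1574) x2=(1.7683, 0.6548) x3=(-0.1447, 0.3190)

1.9422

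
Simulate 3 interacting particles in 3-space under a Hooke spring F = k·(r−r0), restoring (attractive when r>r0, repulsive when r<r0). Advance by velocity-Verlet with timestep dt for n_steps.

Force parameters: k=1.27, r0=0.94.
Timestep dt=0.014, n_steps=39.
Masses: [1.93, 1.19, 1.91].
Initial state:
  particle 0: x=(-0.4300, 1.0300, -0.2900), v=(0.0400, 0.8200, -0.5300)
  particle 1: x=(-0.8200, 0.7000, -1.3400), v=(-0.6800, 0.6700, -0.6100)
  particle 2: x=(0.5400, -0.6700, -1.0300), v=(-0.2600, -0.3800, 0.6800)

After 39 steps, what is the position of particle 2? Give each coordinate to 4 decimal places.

step 0: x0=(-0.4300, 1.0300, -0.2900) x1=(-0.8200, 0.7000, -1.3400) x2=(0.5400, -0.6700, -1.0300)
step 1: x0=(-0.4294, 1.0414, -0.2975) x1=(-0.8294, 0.7093, -1.3485) x2=(0.5363, -0.6752, -1.0205)
step 2: x0=(-0.4288, 1.0527, -0.3050) x1=(-0.8387, 0.7185, -1.3569) x2=(0.5324, -0.6802, -1.0109)
step 3: x0=(-0.4281, 1.0639, -0.3126) x1=(-0.8478, 0.7275, -1.3653) x2=(0.5283, -0.6850, -1.0013)
step 4: x0=(-0.4273, 1.0749, -0.3203) x1=(-0.8567, 0.7364, -1.3735) x2=(0.5241, -0.6895, -0.9917)
step 5: x0=(-0.4265, 1.0858, -0.3281) x1=(-0.8655, 0.7452, -1.3817) x2=(0.5198, -0.6939, -0.9820)
step 6: x0=(-0.4256, 1.0965, -0.3359) x1=(-0.8741, 0.7538, -1.3898) x2=(0.5152, -0.6979, -0.9724)
step 7: x0=(-0.4247, 1.1071, -0.3438) x1=(-0.8825, 0.7622, -1.3977) x2=(0.5105, -0.7018, -0.9627)
step 8: x0=(-0.4237, 1.1176, -0.3518) x1=(-0.8907, 0.7705, -1.4056) x2=(0.5056, -0.7054, -0.9530)
step 9: x0=(-0.4226, 1.1279, -0.3599) x1=(-0.8988, 0.7787, -1.4134) x2=(0.5006, -0.7088, -0.9433)
step 10: x0=(-0.4215, 1.1381, -0.3680) x1=(-0.9066, 0.7866, -1.4211) x2=(0.4954, -0.7120, -0.9336)
step 11: x0=(-0.4204, 1.1481, -0.3762) x1=(-0.9143, 0.7945, -1.4287) x2=(0.4900, -0.7149, -0.9239)
step 12: x0=(-0.4192, 1.1580, -0.3845) x1=(-0.9218, 0.8022, -1.4361) x2=(0.4845, -0.7175, -0.9142)
step 13: x0=(-0.4180, 1.1678, -0.3929) x1=(-0.9291, 0.8097, -1.4435) x2=(0.4787, -0.7199, -0.9045)
step 14: x0=(-0.4167, 1.1774, -0.4013) x1=(-0.9362, 0.8170, -1.4507) x2=(0.4728, -0.7221, -0.8947)
step 15: x0=(-0.4153, 1.1868, -0.4098) x1=(-0.9431, 0.8242, -1.4578) x2=(0.4668, -0.7240, -0.8850)
step 16: x0=(-0.4139, 1.1961, -0.4183) x1=(-0.9499, 0.8312, -1.4648) x2=(0.4606, -0.7256, -0.8753)
step 17: x0=(-0.4125, 1.2053, -0.4270) x1=(-0.9564, 0.8381, -1.4717) x2=(0.4542, -0.7270, -0.8656)
step 18: x0=(-0.4110, 1.2143, -0.4356) x1=(-0.9627, 0.8448, -1.4785) x2=(0.4476, -0.7282, -0.8559)
step 19: x0=(-0.4095, 1.2231, -0.4444) x1=(-0.9689, 0.8513, -1.4851) x2=(0.4409, -0.7290, -0.8463)
step 20: x0=(-0.4079, 1.2318, -0.4532) x1=(-0.9748, 0.8576, -1.4916) x2=(0.4340, -0.7296, -0.8366)
step 21: x0=(-0.4063, 1.2403, -0.4620) x1=(-0.9805, 0.8638, -1.4980) x2=(0.4269, -0.7300, -0.8270)
step 22: x0=(-0.4046, 1.2487, -0.4710) x1=(-0.9861, 0.8698, -1.5042) x2=(0.4197, -0.7301, -0.8174)
step 23: x0=(-0.4029, 1.2569, -0.4800) x1=(-0.9914, 0.8756, -1.5103) x2=(0.4123, -0.7299, -0.8078)
step 24: x0=(-0.4011, 1.2650, -0.4890) x1=(-0.9966, 0.8813, -1.5163) x2=(0.4047, -0.7294, -0.7983)
step 25: x0=(-0.3993, 1.2729, -0.4981) x1=(-1.0015, 0.8867, -1.5221) x2=(0.3970, -0.7287, -0.7887)
step 26: x0=(-0.3975, 1.2807, -0.5072) x1=(-1.0062, 0.8920, -1.5278) x2=(0.3891, -0.7277, -0.7793)
step 27: x0=(-0.3957, 1.2883, -0.5164) x1=(-1.0108, 0.8971, -1.5333) x2=(0.3810, -0.7264, -0.7698)
step 28: x0=(-0.3938, 1.2957, -0.5257) x1=(-1.0151, 0.9021, -1.5387) x2=(0.3728, -0.7249, -0.7604)
step 29: x0=(-0.3918, 1.3030, -0.5350) x1=(-1.0192, 0.9068, -1.5439) x2=(0.3644, -0.7231, -0.7510)
step 30: x0=(-0.3898, 1.3101, -0.5444) x1=(-1.0232, 0.9114, -1.5490) x2=(0.3558, -0.7210, -0.7417)
step 31: x0=(-0.3878, 1.3170, -0.5538) x1=(-1.0269, 0.9158, -1.5539) x2=(0.3471, -0.7186, -0.7324)
step 32: x0=(-0.3858, 1.3238, -0.5632) x1=(-1.0304, 0.9200, -1.5587) x2=(0.3383, -0.7160, -0.7232)
step 33: x0=(-0.3837, 1.3304, -0.5727) x1=(-1.0337, 0.9240, -1.5633) x2=(0.3292, -0.7130, -0.7141)
step 34: x0=(-0.3816, 1.3369, -0.5822) x1=(-1.0369, 0.9279, -1.5678) x2=(0.3200, -0.7099, -0.7049)
step 35: x0=(-0.3795, 1.3432, -0.5918) x1=(-1.0398, 0.9316, -1.5721) x2=(0.3107, -0.7064, -0.6959)
step 36: x0=(-0.3773, 1.3493, -0.6014) x1=(-1.0425, 0.9351, -1.5763) x2=(0.3012, -0.7026, -0.6869)
step 37: x0=(-0.3751, 1.3553, -0.6110) x1=(-1.0450, 0.9384, -1.5803) x2=(0.2915, -0.6986, -0.6779)
step 38: x0=(-0.3729, 1.3611, -0.6207) x1=(-1.0473, 0.9415, -1.5841) x2=(0.2817, -0.6943, -0.6691)
step 39: x0=(-0.3707, 1.3667, -0.6304) x1=(-1.0494, 0.9445, -1.5878) x2=(0.2718, -0.6897, -0.6603)

(0.2718, -0.6897, -0.6603)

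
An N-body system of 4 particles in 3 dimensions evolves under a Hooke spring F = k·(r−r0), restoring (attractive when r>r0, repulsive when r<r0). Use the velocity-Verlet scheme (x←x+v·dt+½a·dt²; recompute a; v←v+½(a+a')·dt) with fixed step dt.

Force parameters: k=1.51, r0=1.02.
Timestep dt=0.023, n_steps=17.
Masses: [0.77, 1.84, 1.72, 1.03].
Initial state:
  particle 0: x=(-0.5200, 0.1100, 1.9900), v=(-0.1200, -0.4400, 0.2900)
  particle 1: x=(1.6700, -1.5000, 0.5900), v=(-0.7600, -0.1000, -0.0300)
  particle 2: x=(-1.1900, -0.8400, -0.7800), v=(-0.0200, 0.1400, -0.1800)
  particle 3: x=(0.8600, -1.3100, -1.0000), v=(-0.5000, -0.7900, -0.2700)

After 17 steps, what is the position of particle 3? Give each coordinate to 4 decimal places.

(0.4950, -1.4843, -0.7939)

step 0: x0=(-0.5200, 0.1100, 1.9900) x1=(1.6700, -1.5000, 0.5900) x2=(-1.1900, -0.8400, -0.7800) x3=(0.8600, -1.3100, -1.0000)
step 1: x0=(-0.5217, 0.0985, 1.9941) x1=(1.6517, -1.5020, 0.5892) x2=(-1.1897, -0.8368, -0.7835) x3=(0.8478, -1.3277, -1.0051)
step 2: x0=(-0.5214, 0.0841, 1.9932) x1=(1.6318, -1.5032, 0.5880) x2=(-1.1877, -0.8336, -0.7858) x3=(0.8344, -1.3445, -1.0079)
step 3: x0=(-0.5190, 0.0670, 1.9871) x1=(1.6103, -1.5038, 0.5866) x2=(-1.1842, -0.8305, -0.7869) x3=(0.8196, -1.3603, -1.0083)
step 4: x0=(-0.5147, 0.0472, 1.9759) x1=(1.5872, -1.5037, 0.5848) x2=(-1.1791, -0.8275, -0.7867) x3=(0.8036, -1.3752, -1.0066)
step 5: x0=(-0.5083, 0.0246, 1.9598) x1=(1.5625, -1.5029, 0.5828) x2=(-1.1725, -0.8245, -0.7853) x3=(0.7863, -1.3891, -1.0025)
step 6: x0=(-0.5001, -0.0006, 1.9386) x1=(1.5363, -1.5015, 0.5804) x2=(-1.1644, -0.8216, -0.7827) x3=(0.7678, -1.4021, -0.9962)
step 7: x0=(-0.4901, -0.0284, 1.9125) x1=(1.5086, -1.4995, 0.5778) x2=(-1.1547, -0.8188, -0.7789) x3=(0.7481, -1.4141, -0.9877)
step 8: x0=(-0.4782, -0.0587, 1.8817) x1=(1.4795, -1.4968, 0.5748) x2=(-1.1437, -0.8162, -0.7739) x3=(0.7273, -1.4252, -0.9771)
step 9: x0=(-0.4647, -0.0915, 1.8461) x1=(1.4489, -1.4935, 0.5716) x2=(-1.1311, -0.8136, -0.7677) x3=(0.7053, -1.4353, -0.9643)
step 10: x0=(-0.4495, -0.1266, 1.8060) x1=(1.4170, -1.4897, 0.5680) x2=(-1.1172, -0.8112, -0.7605) x3=(0.6823, -1.4444, -0.9495)
step 11: x0=(-0.4327, -0.1639, 1.7615) x1=(1.3837, -1.4852, 0.5641) x2=(-1.1020, -0.8089, -0.7521) x3=(0.6582, -1.4527, -0.9326)
step 12: x0=(-0.4145, -0.2034, 1.7127) x1=(1.3491, -1.4803, 0.5599) x2=(-1.0854, -0.8068, -0.7426) x3=(0.6331, -1.4600, -0.9139)
step 13: x0=(-0.3949, -0.2449, 1.6598) x1=(1.3132, -1.4748, 0.5554) x2=(-1.0676, -0.8048, -0.7321) x3=(0.6071, -1.4665, -0.8932)
step 14: x0=(-0.3741, -0.2884, 1.6030) x1=(1.2762, -1.4688, 0.5506) x2=(-1.0485, -0.8030, -0.7205) x3=(0.5803, -1.4721, -0.8708)
step 15: x0=(-0.3520, -0.3336, 1.5426) x1=(1.2381, -1.4624, 0.5455) x2=(-1.0283, -0.8014, -0.7080) x3=(0.5526, -1.4770, -0.8467)
step 16: x0=(-0.3289, -0.3805, 1.4786) x1=(1.1988, -1.4556, 0.5401) x2=(-1.0069, -0.8000, -0.6946) x3=(0.5241, -1.4810, -0.8211)
step 17: x0=(-0.3048, -0.4289, 1.4115) x1=(1.1586, -1.4483, 0.5343) x2=(-0.9844, -0.7988, -0.6802) x3=(0.4950, -1.4843, -0.7939)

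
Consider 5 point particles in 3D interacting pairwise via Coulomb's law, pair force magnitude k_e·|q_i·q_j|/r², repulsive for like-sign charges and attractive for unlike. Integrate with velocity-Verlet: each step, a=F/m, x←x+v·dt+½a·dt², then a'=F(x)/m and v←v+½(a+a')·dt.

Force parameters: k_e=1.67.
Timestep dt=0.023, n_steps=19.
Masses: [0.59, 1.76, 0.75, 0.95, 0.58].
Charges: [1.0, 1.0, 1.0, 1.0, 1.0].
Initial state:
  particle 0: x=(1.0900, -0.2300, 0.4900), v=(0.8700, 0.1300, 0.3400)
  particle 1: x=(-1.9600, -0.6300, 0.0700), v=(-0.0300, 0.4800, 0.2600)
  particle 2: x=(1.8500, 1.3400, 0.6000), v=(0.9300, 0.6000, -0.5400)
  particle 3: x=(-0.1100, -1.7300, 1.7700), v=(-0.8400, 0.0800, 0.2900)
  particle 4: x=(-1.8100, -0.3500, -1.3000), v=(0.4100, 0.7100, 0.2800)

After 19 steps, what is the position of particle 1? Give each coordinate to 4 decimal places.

step 0: x0=(1.0900, -0.2300, 0.4900) x1=(-1.9600, -0.6300, 0.0700) x2=(1.8500, 1.3400, 0.6000) x3=(-0.1100, -1.7300, 1.7700) x4=(-1.8100, -0.3500, -1.3000)
step 1: x0=(1.1101, -0.2271, 0.4978) x1=(-1.9608, -0.6190, 0.0761) x2=(1.8715, 1.3540, 0.5876) x3=(-0.1293, -1.7283, 1.7768) x4=(-1.8006, -0.3336, -1.2940)
step 2: x0=(1.1304, -0.2245, 0.5055) x1=(-1.9617, -0.6080, 0.0823) x2=(1.8934, 1.3685, 0.5752) x3=(-0.1487, -1.7268, 1.7838) x4=(-1.7914, -0.3170, -1.2890)
step 3: x0=(1.1509, -0.2221, 0.5131) x1=(-1.9627, -0.5971, 0.0888) x2=(1.9156, 1.3835, 0.5629) x3=(-0.1680, -1.7255, 1.7911) x4=(-1.7823, -0.3003, -1.2849)
step 4: x0=(1.1716, -0.2199, 0.5206) x1=(-1.9639, -0.5862, 0.0955) x2=(1.9380, 1.3988, 0.5505) x3=(-0.1874, -1.7245, 1.7986) x4=(-1.7733, -0.2834, -1.2817)
step 5: x0=(1.1925, -0.2180, 0.5281) x1=(-1.9653, -0.5753, 0.1023) x2=(1.9608, 1.4147, 0.5382) x3=(-0.2067, -1.7237, 1.8064) x4=(-1.7645, -0.2663, -1.2794)
step 6: x0=(1.2136, -0.2163, 0.5355) x1=(-1.9668, -0.5645, 0.1093) x2=(1.9839, 1.4309, 0.5259) x3=(-0.2261, -1.7231, 1.8144) x4=(-1.7557, -0.2491, -1.2781)
step 7: x0=(1.2349, -0.2149, 0.5429) x1=(-1.9685, -0.5538, 0.1165) x2=(2.0072, 1.4476, 0.5136) x3=(-0.2455, -1.7228, 1.8226) x4=(-1.7471, -0.2316, -1.2776)
step 8: x0=(1.2564, -0.2137, 0.5502) x1=(-1.9703, -0.5430, 0.1239) x2=(2.0309, 1.4647, 0.5013) x3=(-0.2649, -1.7226, 1.8311) x4=(-1.7386, -0.2140, -1.2780)
step 9: x0=(1.2782, -0.2127, 0.5575) x1=(-1.9722, -0.5323, 0.1315) x2=(2.0548, 1.4822, 0.4890) x3=(-0.2844, -1.7227, 1.8398) x4=(-1.7301, -0.1963, -1.2793)
step 10: x0=(1.3001, -0.2120, 0.5648) x1=(-1.9743, -0.5217, 0.1392) x2=(2.0790, 1.5002, 0.4766) x3=(-0.3038, -1.7230, 1.8487) x4=(-1.7218, -0.1783, -1.2815)
step 11: x0=(1.3222, -0.2115, 0.5720) x1=(-1.9766, -0.5111, 0.1471) x2=(2.1035, 1.5185, 0.4643) x3=(-0.3232, -1.7235, 1.8578) x4=(-1.7135, -0.1602, -1.2845)
step 12: x0=(1.3445, -0.2112, 0.5793) x1=(-1.9790, -0.5005, 0.1552) x2=(2.1282, 1.5372, 0.4520) x3=(-0.3427, -1.7242, 1.8672) x4=(-1.7054, -0.1419, -1.2883)
step 13: x0=(1.3671, -0.2112, 0.5865) x1=(-1.9816, -0.4899, 0.1634) x2=(2.1532, 1.5563, 0.4396) x3=(-0.3622, -1.7251, 1.8768) x4=(-1.6973, -0.1234, -1.2929)
step 14: x0=(1.3898, -0.2114, 0.5938) x1=(-1.9843, -0.4794, 0.1718) x2=(2.1785, 1.5758, 0.4272) x3=(-0.3817, -1.7262, 1.8866) x4=(-1.6893, -0.1047, -1.2983)
step 15: x0=(1.4128, -0.2118, 0.6011) x1=(-1.9871, -0.4689, 0.1803) x2=(2.2040, 1.5956, 0.4149) x3=(-0.4012, -1.7275, 1.8966) x4=(-1.6813, -0.0859, -1.3046)
step 16: x0=(1.4359, -0.2125, 0.6083) x1=(-1.9901, -0.4585, 0.1889) x2=(2.2298, 1.6158, 0.4024) x3=(-0.4207, -1.7291, 1.9069) x4=(-1.6735, -0.0669, -1.3116)
step 17: x0=(1.4593, -0.2133, 0.6156) x1=(-1.9932, -0.4480, 0.1977) x2=(2.2558, 1.6364, 0.3900) x3=(-0.4402, -1.7308, 1.9173) x4=(-1.6657, -0.0477, -1.3193)
step 18: x0=(1.4829, -0.2144, 0.6229) x1=(-1.9965, -0.4376, 0.2067) x2=(2.2821, 1.6573, 0.3775) x3=(-0.4598, -1.7326, 1.9280) x4=(-1.6580, -0.0283, -1.3278)
step 19: x0=(1.5067, -0.2158, 0.6303) x1=(-2.0000, -0.4273, 0.2157) x2=(2.3086, 1.6786, 0.3650) x3=(-0.4793, -1.7347, 1.9389) x4=(-1.6503, -0.0088, -1.3370)

(-2.0000, -0.4273, 0.2157)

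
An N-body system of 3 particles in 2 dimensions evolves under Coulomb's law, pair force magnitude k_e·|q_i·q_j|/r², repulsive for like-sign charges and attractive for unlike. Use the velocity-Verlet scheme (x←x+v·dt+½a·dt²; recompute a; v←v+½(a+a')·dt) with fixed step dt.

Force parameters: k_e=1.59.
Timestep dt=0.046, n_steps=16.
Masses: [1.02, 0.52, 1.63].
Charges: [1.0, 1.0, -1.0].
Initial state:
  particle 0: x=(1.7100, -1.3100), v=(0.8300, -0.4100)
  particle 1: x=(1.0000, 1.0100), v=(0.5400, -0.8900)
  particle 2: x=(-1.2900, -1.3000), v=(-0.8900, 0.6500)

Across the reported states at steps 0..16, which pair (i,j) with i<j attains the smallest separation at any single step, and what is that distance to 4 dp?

step 0: x0=(1.7100, -1.3100) x1=(1.0000, 1.0100) x2=(-1.2900, -1.3000)
step 1: x0=(1.7481, -1.3291) x1=(1.0245, 0.9694) x2=(-1.3308, -1.2700)
step 2: x0=(1.7860, -1.3488) x1=(1.0481, 0.9294) x2=(-1.3712, -1.2399)
step 3: x0=(1.8237, -1.3690) x1=(1.0710, 0.8901) x2=(-1.4112, -1.2097)
step 4: x0=(1.8613, -1.3897) x1=(1.0931, 0.8514) x2=(-1.4509, -1.1794)
step 5: x0=(1.8989, -1.4110) x1=(1.1143, 0.8135) x2=(-1.4903, -1.1489)
step 6: x0=(1.9363, -1.4328) x1=(1.1346, 0.7763) x2=(-1.5293, -1.1184)
step 7: x0=(1.9736, -1.4551) x1=(1.1541, 0.7398) x2=(-1.5680, -1.0877)
step 8: x0=(2.0109, -1.4780) x1=(1.1726, 0.7042) x2=(-1.6064, -1.0570)
step 9: x0=(2.0482, -1.5014) x1=(1.1902, 0.6693) x2=(-1.6444, -1.0262)
step 10: x0=(2.0855, -1.5254) x1=(1.2068, 0.6352) x2=(-1.6822, -0.9953)
step 11: x0=(2.1227, -1.5499) x1=(1.2225, 0.6019) x2=(-1.7196, -0.9643)
step 12: x0=(2.1600, -1.5749) x1=(1.2372, 0.5694) x2=(-1.7568, -0.9332)
step 13: x0=(2.1973, -1.6004) x1=(1.2510, 0.5378) x2=(-1.7936, -0.9021)
step 14: x0=(2.2347, -1.6265) x1=(1.2637, 0.5070) x2=(-1.8302, -0.8710)
step 15: x0=(2.2721, -1.6530) x1=(1.2754, 0.4771) x2=(-1.8665, -0.8398)
step 16: x0=(2.3096, -1.6801) x1=(1.2862, 0.4480) x2=(-1.9025, -0.8085)

pair (0,1), distance 2.3324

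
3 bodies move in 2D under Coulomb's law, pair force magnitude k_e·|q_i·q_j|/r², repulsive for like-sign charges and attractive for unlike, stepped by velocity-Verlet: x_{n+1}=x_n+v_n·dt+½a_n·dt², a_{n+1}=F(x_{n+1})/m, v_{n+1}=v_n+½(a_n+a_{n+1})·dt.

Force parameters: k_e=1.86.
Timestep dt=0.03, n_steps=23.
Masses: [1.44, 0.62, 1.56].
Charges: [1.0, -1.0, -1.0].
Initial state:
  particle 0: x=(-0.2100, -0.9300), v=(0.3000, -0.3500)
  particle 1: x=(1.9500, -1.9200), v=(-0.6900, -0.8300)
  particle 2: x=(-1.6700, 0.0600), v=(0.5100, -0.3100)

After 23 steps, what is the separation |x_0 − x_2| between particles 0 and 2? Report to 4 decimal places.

1.5408

step 0: x0=(-0.2100, -0.9300) x1=(1.9500, -1.9200) x2=(-1.6700, 0.0600)
step 1: x0=(-0.2011, -0.9404) x1=(1.9292, -1.9448) x2=(-1.6546, 0.0506)
step 2: x0=(-0.1922, -0.9508) x1=(1.9080, -1.9695) x2=(-1.6389, 0.0411)
step 3: x0=(-0.1835, -0.9609) x1=(1.8866, -1.9941) x2=(-1.6231, 0.0314)
step 4: x0=(-0.1750, -0.9710) x1=(1.8648, -2.0185) x2=(-1.6070, 0.0215)
step 5: x0=(-0.1665, -0.9810) x1=(1.8427, -2.0428) x2=(-1.5906, 0.0114)
step 6: x0=(-0.1582, -0.9908) x1=(1.8203, -2.0670) x2=(-1.5740, 0.0012)
step 7: x0=(-0.1499, -1.0006) x1=(1.7976, -2.0909) x2=(-1.5572, -0.0092)
step 8: x0=(-0.1418, -1.0102) x1=(1.7746, -2.1147) x2=(-1.5402, -0.0197)
step 9: x0=(-0.1338, -1.0197) x1=(1.7512, -2.1383) x2=(-1.5229, -0.0305)
step 10: x0=(-0.1260, -1.0291) x1=(1.7275, -2.1617) x2=(-1.5053, -0.0414)
step 11: x0=(-0.1182, -1.0384) x1=(1.7035, -2.1849) x2=(-1.4876, -0.0524)
step 12: x0=(-0.1106, -1.0476) x1=(1.6791, -2.2079) x2=(-1.4695, -0.0637)
step 13: x0=(-0.1030, -1.0567) x1=(1.6544, -2.2307) x2=(-1.4513, -0.0752)
step 14: x0=(-0.0956, -1.0656) x1=(1.6293, -2.2533) x2=(-1.4328, -0.0868)
step 15: x0=(-0.0884, -1.0745) x1=(1.6039, -2.2756) x2=(-1.4140, -0.0986)
step 16: x0=(-0.0812, -1.0833) x1=(1.5781, -2.2976) x2=(-1.3950, -0.1106)
step 17: x0=(-0.0742, -1.0920) x1=(1.5520, -2.3195) x2=(-1.3757, -0.1228)
step 18: x0=(-0.0673, -1.1006) x1=(1.5255, -2.3410) x2=(-1.3561, -0.1352)
step 19: x0=(-0.0606, -1.1091) x1=(1.4986, -2.3623) x2=(-1.3363, -0.1478)
step 20: x0=(-0.0539, -1.1175) x1=(1.4714, -2.3832) x2=(-1.3162, -0.1606)
step 21: x0=(-0.0475, -1.1258) x1=(1.4438, -2.4039) x2=(-1.2959, -0.1736)
step 22: x0=(-0.0411, -1.1340) x1=(1.4159, -2.4242) x2=(-1.2752, -0.1868)
step 23: x0=(-0.0350, -1.1422) x1=(1.3876, -2.4442) x2=(-1.2543, -0.2002)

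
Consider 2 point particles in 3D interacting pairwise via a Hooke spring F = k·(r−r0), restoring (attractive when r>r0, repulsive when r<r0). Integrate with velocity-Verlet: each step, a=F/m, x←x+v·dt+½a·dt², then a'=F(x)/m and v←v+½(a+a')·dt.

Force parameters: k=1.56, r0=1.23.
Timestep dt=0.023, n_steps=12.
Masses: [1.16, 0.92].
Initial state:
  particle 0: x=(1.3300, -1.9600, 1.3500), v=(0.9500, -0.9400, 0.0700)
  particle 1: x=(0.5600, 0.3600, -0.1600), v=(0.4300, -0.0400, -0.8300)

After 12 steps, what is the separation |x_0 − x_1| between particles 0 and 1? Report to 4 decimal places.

3.0433

step 0: x0=(1.3300, -1.9600, 1.3500) x1=(0.5600, 0.3600, -0.1600)
step 1: x0=(1.3517, -1.9811, 1.3513) x1=(0.5701, 0.3585, -0.1787)
step 2: x0=(1.3731, -2.0013, 1.3520) x1=(0.5806, 0.3558, -0.1966)
step 3: x0=(1.3941, -2.0206, 1.3520) x1=(0.5915, 0.3518, -0.2137)
step 4: x0=(1.4148, -2.0388, 1.3514) x1=(0.6028, 0.3466, -0.2300)
step 5: x0=(1.4352, -2.0560, 1.3501) x1=(0.6146, 0.3402, -0.2455)
step 6: x0=(1.4552, -2.0723, 1.3482) x1=(0.6267, 0.3325, -0.2601)
step 7: x0=(1.4749, -2.0875, 1.3456) x1=(0.6394, 0.3235, -0.2738)
step 8: x0=(1.4942, -2.1017, 1.3423) x1=(0.6524, 0.3132, -0.2867)
step 9: x0=(1.5132, -2.1149, 1.3383) x1=(0.6660, 0.3016, -0.2988)
step 10: x0=(1.5318, -2.1270, 1.3336) x1=(0.6799, 0.2888, -0.3099)
step 11: x0=(1.5501, -2.1381, 1.3282) x1=(0.6943, 0.2746, -0.3202)
step 12: x0=(1.5680, -2.1483, 1.3221) x1=(0.7092, 0.2592, -0.3296)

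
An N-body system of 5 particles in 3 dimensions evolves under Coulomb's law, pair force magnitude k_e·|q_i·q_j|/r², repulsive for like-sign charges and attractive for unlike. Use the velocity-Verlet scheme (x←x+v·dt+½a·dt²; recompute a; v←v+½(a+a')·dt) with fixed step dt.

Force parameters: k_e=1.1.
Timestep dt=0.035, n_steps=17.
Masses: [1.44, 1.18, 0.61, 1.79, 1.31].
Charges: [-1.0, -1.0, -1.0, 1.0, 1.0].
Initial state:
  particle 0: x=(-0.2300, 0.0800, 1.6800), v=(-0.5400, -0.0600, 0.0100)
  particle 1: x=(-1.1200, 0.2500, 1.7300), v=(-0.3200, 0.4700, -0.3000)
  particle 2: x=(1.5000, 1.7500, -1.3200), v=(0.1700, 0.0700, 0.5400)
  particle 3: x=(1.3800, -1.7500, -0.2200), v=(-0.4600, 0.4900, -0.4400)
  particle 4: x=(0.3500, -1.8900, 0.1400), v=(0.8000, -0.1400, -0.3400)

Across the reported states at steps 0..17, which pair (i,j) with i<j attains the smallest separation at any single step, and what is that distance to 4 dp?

pair (3,4), distance 0.8794

step 0: x0=(-0.2300, 0.0800, 1.6800) x1=(-1.1200, 0.2500, 1.7300) x2=(1.5000, 1.7500, -1.3200) x3=(1.3800, -1.7500, -0.2200) x4=(0.3500, -1.8900, 0.1400)
step 1: x0=(-0.2483, 0.0777, 1.6803) x1=(-1.1318, 0.2665, 1.7195) x2=(1.5060, 1.7524, -1.3012) x3=(1.3642, -1.7327, -0.2355) x4=(0.3776, -1.8948, 0.1283)
step 2: x0=(-0.2655, 0.0750, 1.6804) x1=(-1.1450, 0.2832, 1.7090) x2=(1.5121, 1.7546, -1.2824) x3=(1.3488, -1.7153, -0.2511) x4=(0.4042, -1.8995, 0.1170)
step 3: x0=(-0.2814, 0.0718, 1.6804) x1=(-1.1594, 0.3000, 1.6985) x2=(1.5183, 1.7566, -1.2638) x3=(1.3341, -1.6975, -0.2669) x4=(0.4299, -1.9042, 0.1063)
step 4: x0=(-0.2962, 0.0681, 1.6803) x1=(-1.1751, 0.3170, 1.6880) x2=(1.5246, 1.7584, -1.2453) x3=(1.3200, -1.6795, -0.2830) x4=(0.4546, -1.9088, 0.0960)
step 5: x0=(-0.3099, 0.0640, 1.6800) x1=(-1.1920, 0.3342, 1.6774) x2=(1.5310, 1.7601, -1.2268) x3=(1.3065, -1.6612, -0.2993) x4=(0.4782, -1.9134, 0.0862)
step 6: x0=(-0.3225, 0.0593, 1.6797) x1=(-1.2102, 0.3518, 1.6668) x2=(1.5375, 1.7616, -1.2085) x3=(1.2937, -1.6425, -0.3159) x4=(0.5008, -1.9181, 0.0771)
step 7: x0=(-0.3340, 0.0541, 1.6793) x1=(-1.2295, 0.3695, 1.6560) x2=(1.5441, 1.7629, -1.1903) x3=(1.2815, -1.6234, -0.3328) x4=(0.5222, -1.9230, 0.0685)
step 8: x0=(-0.3444, 0.0485, 1.6789) x1=(-1.2499, 0.3876, 1.6453) x2=(1.5509, 1.7640, -1.1722) x3=(1.2701, -1.6039, -0.3500) x4=(0.5426, -1.9280, 0.0607)
step 9: x0=(-0.3539, 0.0422, 1.6783) x1=(-1.2714, 0.4059, 1.6344) x2=(1.5577, 1.7649, -1.1543) x3=(1.2593, -1.5839, -0.3676) x4=(0.5618, -1.9332, 0.0535)
step 10: x0=(-0.3623, 0.0355, 1.6778) x1=(-1.2940, 0.4246, 1.6234) x2=(1.5646, 1.7656, -1.1364) x3=(1.2492, -1.5634, -0.3855) x4=(0.5799, -1.9388, 0.0470)
step 11: x0=(-0.3699, 0.0282, 1.6771) x1=(-1.3175, 0.4435, 1.6123) x2=(1.5717, 1.7661, -1.1186) x3=(1.2398, -1.5423, -0.4039) x4=(0.5969, -1.9447, 0.0413)
step 12: x0=(-0.3767, 0.0205, 1.6765) x1=(-1.3419, 0.4628, 1.6011) x2=(1.5789, 1.7664, -1.1010) x3=(1.2310, -1.5207, -0.4227) x4=(0.6129, -1.9509, 0.0364)
step 13: x0=(-0.3826, 0.0122, 1.6758) x1=(-1.3672, 0.4823, 1.5898) x2=(1.5861, 1.7665, -1.0835) x3=(1.2228, -1.4985, -0.4420) x4=(0.6278, -1.9577, 0.0323)
step 14: x0=(-0.3877, 0.0034, 1.6750) x1=(-1.3933, 0.5021, 1.5784) x2=(1.5935, 1.7664, -1.0660) x3=(1.2152, -1.4757, -0.4616) x4=(0.6418, -1.9648, 0.0289)
step 15: x0=(-0.3921, -0.0059, 1.6743) x1=(-1.4201, 0.5222, 1.5669) x2=(1.6010, 1.7661, -1.0487) x3=(1.2081, -1.4522, -0.4818) x4=(0.6549, -1.9725, 0.0264)
step 16: x0=(-0.3959, -0.0157, 1.6734) x1=(-1.4476, 0.5426, 1.5552) x2=(1.6087, 1.7655, -1.0316) x3=(1.2015, -1.4280, -0.5023) x4=(0.6672, -1.9806, 0.0246)
step 17: x0=(-0.3990, -0.0259, 1.6726) x1=(-1.4758, 0.5632, 1.5435) x2=(1.6164, 1.7647, -1.0145) x3=(1.1954, -1.4033, -0.5233) x4=(0.6787, -1.9892, 0.0236)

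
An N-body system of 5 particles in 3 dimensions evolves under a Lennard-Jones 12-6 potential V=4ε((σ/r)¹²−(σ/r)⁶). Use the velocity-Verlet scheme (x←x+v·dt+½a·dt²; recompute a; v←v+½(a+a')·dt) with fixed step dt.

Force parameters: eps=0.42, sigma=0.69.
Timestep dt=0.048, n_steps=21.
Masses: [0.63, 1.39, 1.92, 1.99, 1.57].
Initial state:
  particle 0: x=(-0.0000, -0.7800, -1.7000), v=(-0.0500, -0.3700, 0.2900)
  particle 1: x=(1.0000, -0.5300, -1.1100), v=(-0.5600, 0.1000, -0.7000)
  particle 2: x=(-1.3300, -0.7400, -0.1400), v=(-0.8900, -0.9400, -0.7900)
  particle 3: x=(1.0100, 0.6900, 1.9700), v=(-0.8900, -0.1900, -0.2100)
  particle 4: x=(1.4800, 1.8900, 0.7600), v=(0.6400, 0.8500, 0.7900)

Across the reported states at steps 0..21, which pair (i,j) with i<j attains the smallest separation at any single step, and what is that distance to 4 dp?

step 0: x0=(-0.0000, -0.7800, -1.7000) x1=(1.0000, -0.5300, -1.1100) x2=(-1.3300, -0.7400, -0.1400) x3=(1.0100, 0.6900, 1.9700) x4=(1.4800, 1.8900, 0.7600)
step 1: x0=(-0.0019, -0.7976, -1.6858) x1=(0.9729, -0.5253, -1.1437) x2=(-1.3727, -0.7851, -0.1779) x3=(0.9673, 0.6809, 1.9599) x4=(1.5107, 1.9308, 0.7979)
step 2: x0=(-0.0027, -0.8150, -1.6709) x1=(0.9453, -0.5207, -1.1777) x2=(-1.4154, -0.8302, -0.2159) x3=(0.9246, 0.6718, 1.9498) x4=(1.5414, 1.9716, 0.8359)
step 3: x0=(-0.0021, -0.8318, -1.6553) x1=(0.9170, -0.5163, -1.2121) x2=(-1.4581, -0.8754, -0.2538) x3=(0.8819, 0.6627, 1.9397) x4=(1.5721, 2.0123, 0.8738)
step 4: x0=(0.0004, -0.8481, -1.6387) x1=(0.8879, -0.5121, -1.2469) x2=(-1.5008, -0.9205, -0.2917) x3=(0.8392, 0.6536, 1.9296) x4=(1.6028, 2.0531, 0.9118)
step 5: x0=(0.0051, -0.8634, -1.6211) x1=(0.8577, -0.5084, -1.2821) x2=(-1.5435, -0.9656, -0.3297) x3=(0.7965, 0.6446, 1.9194) x4=(1.6335, 2.0938, 0.9498)
step 6: x0=(0.0128, -0.8775, -1.6023) x1=(0.8262, -0.5053, -1.3178) x2=(-1.5862, -1.0107, -0.3676) x3=(0.7538, 0.6355, 1.9093) x4=(1.6642, 2.1345, 0.9878)
step 7: x0=(0.0242, -0.8900, -1.5822) x1=(0.7930, -0.5029, -1.3542) x2=(-1.6288, -1.0558, -0.4056) x3=(0.7111, 0.6265, 1.8992) x4=(1.6948, 2.1752, 1.0258)
step 8: x0=(0.0399, -0.9002, -1.5608) x1=(0.7578, -0.5015, -1.3911) x2=(-1.6715, -1.1009, -0.4436) x3=(0.6684, 0.6174, 1.8890) x4=(1.7255, 2.2159, 1.0638)
step 9: x0=(0.0601, -0.9080, -1.5383) x1=(0.7206, -0.5012, -1.4285) x2=(-1.7141, -1.1461, -0.4816) x3=(0.6258, 0.6084, 1.8789) x4=(1.7562, 2.2566, 1.1018)
step 10: x0=(0.0814, -0.9150, -1.5156) x1=(0.6829, -0.5013, -1.4660) x2=(-1.7568, -1.1912, -0.5195) x3=(0.5831, 0.5994, 1.8687) x4=(1.7868, 2.2972, 1.1398)
step 11: x0=(0.0909, -0.9302, -1.4938) x1=(0.6505, -0.4977, -1.5030) x2=(-1.7994, -1.2363, -0.5575) x3=(0.5404, 0.5903, 1.8585) x4=(1.8175, 2.3379, 1.1778)
step 12: x0=(0.0746, -0.9652, -1.4717) x1=(0.6298, -0.4851, -1.5403) x2=(-1.8420, -1.2814, -0.5955) x3=(0.4977, 0.5813, 1.8484) x4=(1.8481, 2.3786, 1.2158)
step 13: x0=(0.0496, -1.0078, -1.4484) x1=(0.6130, -0.4690, -1.5780) x2=(-1.8847, -1.3265, -0.6335) x3=(0.4551, 0.5723, 1.8382) x4=(1.8788, 2.4193, 1.2538)
step 14: x0=(0.0263, -1.0488, -1.4255) x1=(0.5955, -0.4537, -1.6155) x2=(-1.9273, -1.3716, -0.6715) x3=(0.4124, 0.5633, 1.8281) x4=(1.9094, 2.4599, 1.2918)
step 15: x0=(0.0064, -1.0862, -1.4038) x1=(0.5763, -0.4400, -1.6526) x2=(-1.9699, -1.4167, -0.7095) x3=(0.3698, 0.5543, 1.8179) x4=(1.9401, 2.5006, 1.3299)
step 16: x0=(-0.0102, -1.1199, -1.3835) x1=(0.5558, -0.4280, -1.6889) x2=(-2.0125, -1.4618, -0.7475) x3=(0.3271, 0.5453, 1.8077) x4=(1.9707, 2.5412, 1.3679)
step 17: x0=(-0.0244, -1.1505, -1.3645) x1=(0.5341, -0.4174, -1.7247) x2=(-2.0551, -1.5069, -0.7855) x3=(0.2844, 0.5362, 1.7976) x4=(2.0014, 2.5819, 1.4059)
step 18: x0=(-0.0368, -1.1788, -1.3467) x1=(0.5115, -0.4078, -1.7600) x2=(-2.0977, -1.5520, -0.8235) x3=(0.2418, 0.5272, 1.7874) x4=(2.0320, 2.6226, 1.4439)
step 19: x0=(-0.0478, -1.2051, -1.3300) x1=(0.4883, -0.3992, -1.7947) x2=(-2.1402, -1.5971, -0.8615) x3=(0.1991, 0.5182, 1.7773) x4=(2.0626, 2.6632, 1.4819)
step 20: x0=(-0.0578, -1.2298, -1.3141) x1=(0.4647, -0.3912, -1.8291) x2=(-2.1828, -1.6422, -0.8995) x3=(0.1565, 0.5092, 1.7671) x4=(2.0933, 2.7039, 1.5199)
step 21: x0=(-0.0670, -1.2533, -1.2990) x1=(0.4407, -0.3839, -1.8631) x2=(-2.2254, -1.6873, -0.9375) x3=(0.1138, 0.5002, 1.7569) x4=(2.1239, 2.7445, 1.5579)

pair (0,1), distance 0.7073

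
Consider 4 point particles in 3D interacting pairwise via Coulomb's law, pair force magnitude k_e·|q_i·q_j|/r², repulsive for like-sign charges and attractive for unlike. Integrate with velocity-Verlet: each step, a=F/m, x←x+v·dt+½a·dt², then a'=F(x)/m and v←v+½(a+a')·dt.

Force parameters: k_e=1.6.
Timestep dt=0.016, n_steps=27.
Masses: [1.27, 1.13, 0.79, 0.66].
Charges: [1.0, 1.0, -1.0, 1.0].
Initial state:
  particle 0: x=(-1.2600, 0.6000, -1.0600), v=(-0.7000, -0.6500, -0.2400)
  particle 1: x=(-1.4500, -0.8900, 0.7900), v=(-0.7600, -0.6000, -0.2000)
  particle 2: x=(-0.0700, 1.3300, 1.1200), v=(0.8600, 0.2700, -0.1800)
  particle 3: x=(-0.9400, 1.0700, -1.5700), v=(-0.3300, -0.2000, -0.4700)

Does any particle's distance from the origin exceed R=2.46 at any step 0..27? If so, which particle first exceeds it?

yes, particle 3

step 0: x0=(-1.2600, 0.6000, -1.0600) x1=(-1.4500, -0.8900, 0.7900) x2=(-0.0700, 1.3300, 1.1200) x3=(-0.9400, 1.0700, -1.5700)
step 1: x0=(-1.2713, 0.5895, -1.0637) x1=(-1.4622, -0.8996, 0.7868) x2=(-0.0563, 1.3343, 1.1171) x3=(-0.9450, 1.0672, -1.5779)
step 2: x0=(-1.2828, 0.5786, -1.0670) x1=(-1.4743, -0.9092, 0.7838) x2=(-0.0427, 1.3385, 1.1140) x3=(-0.9496, 1.0650, -1.5864)
step 3: x0=(-1.2945, 0.5675, -1.0699) x1=(-1.4864, -0.9189, 0.7808) x2=(-0.0291, 1.3426, 1.1108) x3=(-0.9537, 1.0635, -1.5956)
step 4: x0=(-1.3064, 0.5562, -1.0726) x1=(-1.4985, -0.9286, 0.7779) x2=(-0.0157, 1.3466, 1.1074) x3=(-0.9574, 1.0627, -1.6053)
step 5: x0=(-1.3185, 0.5445, -1.0749) x1=(-1.5106, -0.9383, 0.7750) x2=(-0.0024, 1.3505, 1.1039) x3=(-0.9606, 1.0624, -1.6157)
step 6: x0=(-1.3307, 0.5327, -1.0769) x1=(-1.5227, -0.9480, 0.7723) x2=(0.0109, 1.3543, 1.1004) x3=(-0.9634, 1.0628, -1.6267)
step 7: x0=(-1.3431, 0.5206, -1.0787) x1=(-1.5347, -0.9577, 0.7697) x2=(0.0240, 1.3581, 1.0966) x3=(-0.9658, 1.0638, -1.6381)
step 8: x0=(-1.3557, 0.5083, -1.0801) x1=(-1.5468, -0.9675, 0.7671) x2=(0.0371, 1.3618, 1.0928) x3=(-0.9678, 1.0654, -1.6501)
step 9: x0=(-1.3684, 0.4957, -1.0814) x1=(-1.5588, -0.9773, 0.7646) x2=(0.0500, 1.3654, 1.0888) x3=(-0.9694, 1.0675, -1.6626)
step 10: x0=(-1.3813, 0.4830, -1.0823) x1=(-1.5708, -0.9871, 0.7622) x2=(0.0629, 1.3689, 1.0848) x3=(-0.9706, 1.0701, -1.6755)
step 11: x0=(-1.3943, 0.4701, -1.0831) x1=(-1.5829, -0.9969, 0.7598) x2=(0.0757, 1.3723, 1.0806) x3=(-0.9715, 1.0732, -1.6889)
step 12: x0=(-1.4074, 0.4570, -1.0836) x1=(-1.5948, -1.0068, 0.7576) x2=(0.0884, 1.3757, 1.0763) x3=(-0.9721, 1.0768, -1.7027)
step 13: x0=(-1.4207, 0.4438, -1.0840) x1=(-1.6068, -1.0167, 0.7554) x2=(0.1010, 1.3789, 1.0718) x3=(-0.9723, 1.0808, -1.7169)
step 14: x0=(-1.4341, 0.4304, -1.0841) x1=(-1.6188, -1.0267, 0.7533) x2=(0.1135, 1.3821, 1.0673) x3=(-0.9722, 1.0853, -1.7314)
step 15: x0=(-1.4475, 0.4168, -1.0841) x1=(-1.6308, -1.0366, 0.7513) x2=(0.1259, 1.3853, 1.0627) x3=(-0.9719, 1.0901, -1.7463)
step 16: x0=(-1.4611, 0.4032, -1.0839) x1=(-1.6427, -1.0466, 0.7494) x2=(0.1382, 1.3883, 1.0579) x3=(-0.9712, 1.0954, -1.7615)
step 17: x0=(-1.4748, 0.3894, -1.0836) x1=(-1.6546, -1.0566, 0.7475) x2=(0.1505, 1.3913, 1.0531) x3=(-0.9703, 1.1011, -1.7770)
step 18: x0=(-1.4886, 0.3754, -1.0831) x1=(-1.6666, -1.0667, 0.7458) x2=(0.1626, 1.3942, 1.0481) x3=(-0.9691, 1.1071, -1.7928)
step 19: x0=(-1.5024, 0.3614, -1.0825) x1=(-1.6785, -1.0767, 0.7441) x2=(0.1747, 1.3971, 1.0431) x3=(-0.9676, 1.1135, -1.8089)
step 20: x0=(-1.5164, 0.3473, -1.0817) x1=(-1.6904, -1.0868, 0.7425) x2=(0.1867, 1.3998, 1.0379) x3=(-0.9659, 1.1201, -1.8253)
step 21: x0=(-1.5304, 0.3331, -1.0808) x1=(-1.7023, -1.0970, 0.7409) x2=(0.1985, 1.4025, 1.0326) x3=(-0.9640, 1.1271, -1.8418)
step 22: x0=(-1.5445, 0.3188, -1.0799) x1=(-1.7141, -1.1071, 0.7395) x2=(0.2103, 1.4052, 1.0273) x3=(-0.9619, 1.1344, -1.8587)
step 23: x0=(-1.5586, 0.3044, -1.0788) x1=(-1.7260, -1.1173, 0.7381) x2=(0.2220, 1.4077, 1.0218) x3=(-0.9595, 1.1420, -1.8757)
step 24: x0=(-1.5728, 0.2899, -1.0776) x1=(-1.7379, -1.1276, 0.7368) x2=(0.2337, 1.4102, 1.0163) x3=(-0.9570, 1.1499, -1.8929)
step 25: x0=(-1.5871, 0.2754, -1.0763) x1=(-1.7497, -1.1378, 0.7356) x2=(0.2452, 1.4127, 1.0106) x3=(-0.9542, 1.1580, -1.9103)
step 26: x0=(-1.6014, 0.2608, -1.0750) x1=(-1.7616, -1.1481, 0.7344) x2=(0.2567, 1.4150, 1.0049) x3=(-0.9513, 1.1664, -1.9279)
step 27: x0=(-1.6158, 0.2462, -1.0736) x1=(-1.7734, -1.1585, 0.7333) x2=(0.2680, 1.4174, 0.9991) x3=(-0.9482, 1.1750, -1.9457)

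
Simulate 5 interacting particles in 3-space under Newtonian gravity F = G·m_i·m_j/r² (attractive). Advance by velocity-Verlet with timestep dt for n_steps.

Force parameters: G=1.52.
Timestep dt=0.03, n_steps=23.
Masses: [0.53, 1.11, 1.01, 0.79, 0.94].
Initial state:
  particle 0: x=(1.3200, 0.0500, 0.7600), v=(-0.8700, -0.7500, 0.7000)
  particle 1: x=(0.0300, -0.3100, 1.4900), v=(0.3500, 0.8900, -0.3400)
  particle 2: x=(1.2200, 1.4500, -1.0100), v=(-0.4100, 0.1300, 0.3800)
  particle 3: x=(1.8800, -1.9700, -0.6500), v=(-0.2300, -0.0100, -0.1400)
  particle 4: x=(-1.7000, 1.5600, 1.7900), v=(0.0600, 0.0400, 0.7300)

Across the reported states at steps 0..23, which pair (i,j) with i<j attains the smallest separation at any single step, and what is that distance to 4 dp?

pair (0,1), distance 0.6133

step 0: x0=(1.3200, 0.0500, 0.7600) x1=(0.0300, -0.3100, 1.4900) x2=(1.2200, 1.4500, -1.0100) x3=(1.8800, -1.9700, -0.6500) x4=(-1.7000, 1.5600, 1.7900)
step 1: x0=(1.2936, 0.0275, 0.7810) x1=(0.0406, -0.2832, 1.4797) x2=(1.2077, 1.4538, -0.9985) x3=(1.8730, -1.9702, -0.6541) x4=(-1.6981, 1.5611, 1.8118)
step 2: x0=(1.2665, 0.0049, 0.8021) x1=(0.0515, -0.2561, 1.4690) x2=(1.1952, 1.4573, -0.9866) x3=(1.8659, -1.9700, -0.6581) x4=(-1.6958, 1.5620, 1.8336)
step 3: x0=(1.2387, -0.0178, 0.8233) x1=(0.0626, -0.2289, 1.4581) x2=(1.1827, 1.4606, -0.9745) x3=(1.8586, -1.9696, -0.6619) x4=(-1.6933, 1.5626, 1.8552)
step 4: x0=(1.2102, -0.0405, 0.8446) x1=(0.0741, -0.2014, 1.4468) x2=(1.1701, 1.4636, -0.9621) x3=(1.8512, -1.9688, -0.6655) x4=(-1.6905, 1.5631, 1.8766)
step 5: x0=(1.1808, -0.0633, 0.8660) x1=(0.0859, -0.1736, 1.4351) x2=(1.1574, 1.4664, -0.9495) x3=(1.8436, -1.9678, -0.6689) x4=(-1.6873, 1.5633, 1.8980)
step 6: x0=(1.1505, -0.0861, 0.8877) x1=(0.0981, -0.1457, 1.4232) x2=(1.1446, 1.4689, -0.9365) x3=(1.8359, -1.9664, -0.6722) x4=(-1.6839, 1.5633, 1.9191)
step 7: x0=(1.1191, -0.1088, 0.9096) x1=(0.1107, -0.1176, 1.4108) x2=(1.1317, 1.4712, -0.9233) x3=(1.8280, -1.9648, -0.6754) x4=(-1.6802, 1.5631, 1.9402)
step 8: x0=(1.0867, -0.1314, 0.9318) x1=(0.1238, -0.0894, 1.3981) x2=(1.1187, 1.4732, -0.9097) x3=(1.8199, -1.9629, -0.6783) x4=(-1.6762, 1.5627, 1.9611)
step 9: x0=(1.0530, -0.1540, 0.9543) x1=(0.1374, -0.0610, 1.3849) x2=(1.1057, 1.4750, -0.8959) x3=(1.8117, -1.9606, -0.6811) x4=(-1.6719, 1.5620, 1.9819)
step 10: x0=(1.0180, -0.1763, 0.9771) x1=(0.1516, -0.0325, 1.3713) x2=(1.0925, 1.4765, -0.8818) x3=(1.8034, -1.9581, -0.6837) x4=(-1.6672, 1.5612, 2.0025)
step 11: x0=(0.9814, -0.1982, 1.0005) x1=(0.1665, -0.0039, 1.3572) x2=(1.0792, 1.4777, -0.8674) x3=(1.7949, -1.9553, -0.6861) x4=(-1.6623, 1.5601, 2.0229)
step 12: x0=(0.9432, -0.2197, 1.0243) x1=(0.1821, 0.0246, 1.3427) x2=(1.0658, 1.4787, -0.8527) x3=(1.7862, -1.9522, -0.6884) x4=(-1.6570, 1.5588, 2.0432)
step 13: x0=(0.9031, -0.2405, 1.0486) x1=(0.1985, 0.0530, 1.3276) x2=(1.0523, 1.4795, -0.8377) x3=(1.7774, -1.9488, -0.6904) x4=(-1.6514, 1.5574, 2.0633)
step 14: x0=(0.8610, -0.2603, 1.0735) x1=(0.2158, 0.0812, 1.3120) x2=(1.0387, 1.4799, -0.8224) x3=(1.7684, -1.9451, -0.6923) x4=(-1.6456, 1.5557, 2.0832)
step 15: x0=(0.8168, -0.2789, 1.0990) x1=(0.2342, 0.1089, 1.2959) x2=(1.0250, 1.4801, -0.8067) x3=(1.7593, -1.9411, -0.6940) x4=(-1.6394, 1.5538, 2.1030)
step 16: x0=(0.7702, -0.2959, 1.1250) x1=(0.2535, 0.1361, 1.2792) x2=(1.0112, 1.4800, -0.7908) x3=(1.7500, -1.9368, -0.6956) x4=(-1.6328, 1.5517, 2.1225)
step 17: x0=(0.7212, -0.3108, 1.1515) x1=(0.2740, 0.1625, 1.2621) x2=(0.9973, 1.4797, -0.7745) x3=(1.7406, -1.9322, -0.6969) x4=(-1.6260, 1.5494, 2.1419)
step 18: x0=(0.6698, -0.3230, 1.1784) x1=(0.2955, 0.1879, 1.2445) x2=(0.9832, 1.4791, -0.7579) x3=(1.7310, -1.9273, -0.6981) x4=(-1.6189, 1.5469, 2.1611)
step 19: x0=(0.6162, -0.3321, 1.2055) x1=(0.3181, 0.2120, 1.2265) x2=(0.9690, 1.4782, -0.7410) x3=(1.7213, -1.9221, -0.6991) x4=(-1.6114, 1.5442, 2.1801)
step 20: x0=(0.5607, -0.3377, 1.2325) x1=(0.3415, 0.2346, 1.2083) x2=(0.9548, 1.4770, -0.7237) x3=(1.7114, -1.9166, -0.7000) x4=(-1.6036, 1.5413, 2.1989)
step 21: x0=(0.5038, -0.3393, 1.2592) x1=(0.3655, 0.2555, 1.1900) x2=(0.9403, 1.4755, -0.7061) x3=(1.7013, -1.9109, -0.7006) x4=(-1.5955, 1.5383, 2.2175)
step 22: x0=(0.4459, -0.3370, 1.2852) x1=(0.3900, 0.2748, 1.1717) x2=(0.9258, 1.4737, -0.6881) x3=(1.6911, -1.9048, -0.7011) x4=(-1.5871, 1.5350, 2.2359)
step 23: x0=(0.3877, -0.3306, 1.3103) x1=(0.4145, 0.2924, 1.1536) x2=(0.9112, 1.4716, -0.6697) x3=(1.6808, -1.8985, -0.7014) x4=(-1.5784, 1.5315, 2.2541)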